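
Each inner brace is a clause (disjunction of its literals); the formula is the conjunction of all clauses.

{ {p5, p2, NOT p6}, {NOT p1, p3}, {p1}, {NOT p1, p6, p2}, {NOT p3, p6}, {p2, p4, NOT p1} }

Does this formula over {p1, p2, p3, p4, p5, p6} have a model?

Unit clause (p1) forces p1 = true.
Unit clause (p3) forces p3 = true.
Unit clause (p6) forces p6 = true.
Branch on p5: set p5 = true.
Branch on p2: set p2 = true.
All clauses hold; p4 can take either value.
A satisfying assignment: p1=true,  p2=true,  p3=true,  p4=true,  p5=true,  p6=true.

Satisfiable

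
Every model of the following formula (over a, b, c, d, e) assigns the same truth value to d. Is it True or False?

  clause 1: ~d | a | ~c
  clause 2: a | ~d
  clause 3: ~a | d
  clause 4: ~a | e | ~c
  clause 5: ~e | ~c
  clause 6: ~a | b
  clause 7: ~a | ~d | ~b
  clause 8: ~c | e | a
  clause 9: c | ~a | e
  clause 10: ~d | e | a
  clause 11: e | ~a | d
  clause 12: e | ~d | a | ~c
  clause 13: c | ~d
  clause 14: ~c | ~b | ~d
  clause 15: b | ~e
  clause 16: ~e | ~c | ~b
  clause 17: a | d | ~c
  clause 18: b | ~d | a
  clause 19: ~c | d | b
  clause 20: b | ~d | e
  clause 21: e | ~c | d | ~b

False

Suppose d = 1.
Unit clause (a) forces a = 1.
Unit clause (b) forces b = 1.
But (~b) is also a unit clause — contradiction.
So every satisfying assignment has d = False.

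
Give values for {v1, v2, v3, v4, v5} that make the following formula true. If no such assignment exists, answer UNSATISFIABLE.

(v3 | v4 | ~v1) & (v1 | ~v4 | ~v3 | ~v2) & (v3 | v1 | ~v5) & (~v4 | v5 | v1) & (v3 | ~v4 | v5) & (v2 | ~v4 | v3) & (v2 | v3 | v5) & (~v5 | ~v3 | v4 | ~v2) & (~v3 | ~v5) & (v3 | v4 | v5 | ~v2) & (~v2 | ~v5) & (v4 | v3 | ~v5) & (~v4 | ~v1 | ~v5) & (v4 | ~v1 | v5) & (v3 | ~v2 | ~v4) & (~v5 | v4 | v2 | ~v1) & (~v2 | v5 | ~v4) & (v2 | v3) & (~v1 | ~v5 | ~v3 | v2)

Suppose v3 = 1.
(~v5) alone gives v5 = 0.
Suppose v4 = 0.
(~v1) alone gives v1 = 0.
Every clause is now satisfied; v2 is unconstrained.

v1: 0; v2: 1; v3: 1; v4: 0; v5: 0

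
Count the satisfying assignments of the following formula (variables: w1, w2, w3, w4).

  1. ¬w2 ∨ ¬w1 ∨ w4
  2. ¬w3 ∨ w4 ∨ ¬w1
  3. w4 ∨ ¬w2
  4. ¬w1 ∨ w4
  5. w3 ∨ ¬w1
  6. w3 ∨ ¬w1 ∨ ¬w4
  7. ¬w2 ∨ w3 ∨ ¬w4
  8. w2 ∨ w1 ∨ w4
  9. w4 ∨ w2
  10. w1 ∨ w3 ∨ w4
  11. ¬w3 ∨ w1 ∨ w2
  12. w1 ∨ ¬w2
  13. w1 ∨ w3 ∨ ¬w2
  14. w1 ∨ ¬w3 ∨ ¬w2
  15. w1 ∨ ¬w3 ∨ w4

There are 2^4 = 16 truth assignments over (w1, w2, w3, w4).
Split on w3. With w3 = True, the clauses containing w3 are satisfied and ¬w3 drops from the rest; 2 of the 2^3 = 8 assignments to the other variables satisfy what remains.
With w3 = False, by the same count on the reduced clause set, 1 assignment works.
(One model: w1=F, w2=F, w3=F, w4=T.)
Total: 2 + 1 = 3.

3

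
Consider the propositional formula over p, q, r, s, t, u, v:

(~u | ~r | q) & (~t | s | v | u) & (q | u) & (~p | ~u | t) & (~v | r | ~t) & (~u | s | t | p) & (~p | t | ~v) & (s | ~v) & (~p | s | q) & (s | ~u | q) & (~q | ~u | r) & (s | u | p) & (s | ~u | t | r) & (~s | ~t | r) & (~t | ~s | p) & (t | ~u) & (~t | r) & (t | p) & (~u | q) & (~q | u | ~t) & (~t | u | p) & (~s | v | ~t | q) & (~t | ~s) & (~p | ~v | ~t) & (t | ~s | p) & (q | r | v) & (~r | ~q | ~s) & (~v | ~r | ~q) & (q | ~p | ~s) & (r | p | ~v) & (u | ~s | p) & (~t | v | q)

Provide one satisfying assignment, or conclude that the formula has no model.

Try q = 1.
Try s = 0.
(~v) alone gives v = 0.
Try t = 1.
(u) alone gives u = 1.
(r) alone gives r = 1.
No clause remains; p is free.

p ↦ 1; q ↦ 1; r ↦ 1; s ↦ 0; t ↦ 1; u ↦ 1; v ↦ 0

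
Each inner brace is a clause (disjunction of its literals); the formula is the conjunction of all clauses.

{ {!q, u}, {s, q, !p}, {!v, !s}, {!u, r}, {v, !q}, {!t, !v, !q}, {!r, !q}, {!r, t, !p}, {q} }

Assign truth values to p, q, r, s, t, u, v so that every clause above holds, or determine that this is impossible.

UNSATISFIABLE

Unit clause (q) forces q = true.
Unit clause (u) forces u = true.
Unit clause (r) forces r = true.
That conflicts with the unit clause (!r).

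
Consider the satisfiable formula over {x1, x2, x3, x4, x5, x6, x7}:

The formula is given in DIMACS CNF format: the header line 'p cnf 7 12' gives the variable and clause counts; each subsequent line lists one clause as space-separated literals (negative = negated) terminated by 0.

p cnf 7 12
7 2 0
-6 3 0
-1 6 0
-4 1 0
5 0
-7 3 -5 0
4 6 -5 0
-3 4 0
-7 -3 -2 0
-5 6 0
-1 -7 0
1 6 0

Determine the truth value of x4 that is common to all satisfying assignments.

True

Suppose x4 = False.
The clause (x5) is unit, so x5 = True.
The clause (x6) is unit, so x6 = True.
The clause (x3) is unit, so x3 = True.
That conflicts with the unit clause (¬x3).
So every satisfying assignment has x4 = True.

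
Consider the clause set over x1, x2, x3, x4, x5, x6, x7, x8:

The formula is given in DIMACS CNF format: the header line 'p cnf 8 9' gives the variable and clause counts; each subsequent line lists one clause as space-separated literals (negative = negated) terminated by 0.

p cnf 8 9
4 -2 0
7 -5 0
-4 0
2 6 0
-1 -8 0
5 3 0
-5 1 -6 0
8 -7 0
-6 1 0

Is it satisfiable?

Unit clause (¬x4) forces x4 = False.
Unit clause (¬x2) forces x2 = False.
Unit clause (x6) forces x6 = True.
Unit clause (x1) forces x1 = True.
Unit clause (¬x8) forces x8 = False.
Unit clause (¬x7) forces x7 = False.
Unit clause (¬x5) forces x5 = False.
Unit clause (x3) forces x3 = True.
Every clause now holds.
A satisfying assignment: x1 ↦ True,  x2 ↦ False,  x3 ↦ True,  x4 ↦ False,  x5 ↦ False,  x6 ↦ True,  x7 ↦ False,  x8 ↦ False.

Yes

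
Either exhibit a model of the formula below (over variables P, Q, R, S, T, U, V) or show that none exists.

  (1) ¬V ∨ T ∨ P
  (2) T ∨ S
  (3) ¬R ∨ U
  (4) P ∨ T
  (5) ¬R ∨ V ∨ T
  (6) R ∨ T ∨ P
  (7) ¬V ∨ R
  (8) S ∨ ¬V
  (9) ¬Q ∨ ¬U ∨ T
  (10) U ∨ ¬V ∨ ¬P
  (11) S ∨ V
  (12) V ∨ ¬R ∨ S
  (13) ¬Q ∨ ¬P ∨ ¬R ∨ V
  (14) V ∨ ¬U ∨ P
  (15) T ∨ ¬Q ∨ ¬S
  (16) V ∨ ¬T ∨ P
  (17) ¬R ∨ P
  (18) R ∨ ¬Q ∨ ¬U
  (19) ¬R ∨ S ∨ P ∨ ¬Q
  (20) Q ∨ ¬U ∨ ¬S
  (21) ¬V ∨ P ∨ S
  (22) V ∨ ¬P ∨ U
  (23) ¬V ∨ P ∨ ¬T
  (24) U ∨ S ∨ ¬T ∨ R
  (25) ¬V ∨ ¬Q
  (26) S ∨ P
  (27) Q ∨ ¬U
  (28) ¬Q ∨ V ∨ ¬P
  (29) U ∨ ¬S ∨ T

UNSATISFIABLE

Case T = True:
Case R = False:
The clause (¬V) is unit, so V = False.
The clause (S) is unit, so S = True.
The clause (P) is unit, so P = True.
The clause (U) is unit, so U = True.
The clause (¬Q) is unit, so Q = False.
Now (Q) is unsatisfied and unit — conflict.
Backtrack on R: now try R = True.
The clause (U) is unit, so U = True.
The clause (P) is unit, so P = True.
The clause (Q) is unit, so Q = True.
The clause (V) is unit, so V = True.
Now (¬V) is unsatisfied and unit — conflict.
Both values of R lead to a conflict.
Backtrack on T: now try T = False.
The clause (S) is unit, so S = True.
The clause (P) is unit, so P = True.
The clause (¬Q) is unit, so Q = False.
The clause (¬U) is unit, so U = False.
Now (U) is unsatisfied and unit — conflict.
Both values of T lead to a conflict.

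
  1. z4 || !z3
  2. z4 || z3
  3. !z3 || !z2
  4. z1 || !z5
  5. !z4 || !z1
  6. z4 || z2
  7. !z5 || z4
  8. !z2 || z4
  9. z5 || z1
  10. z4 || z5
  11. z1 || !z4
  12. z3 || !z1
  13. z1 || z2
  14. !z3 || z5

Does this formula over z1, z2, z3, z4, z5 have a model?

Branch on z4: set z4 = true.
Unit clause (!z1) forces z1 = false.
Now (z1) is unsatisfied and unit — conflict.
Backtrack on z4: now try z4 = false.
Unit clause (!z3) forces z3 = false.
Now (z3) is unsatisfied and unit — conflict.
Either choice for z4 ends in contradiction.
No assignment satisfies every clause.

Unsatisfiable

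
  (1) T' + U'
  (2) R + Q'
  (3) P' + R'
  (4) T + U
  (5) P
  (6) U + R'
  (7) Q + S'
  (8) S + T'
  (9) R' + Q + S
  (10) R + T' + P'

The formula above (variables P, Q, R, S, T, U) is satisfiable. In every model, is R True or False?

Suppose R = 1.
Unit clause (P') forces P = 0.
Now (P) is unsatisfied and unit — conflict.
So every satisfying assignment has R = False.

False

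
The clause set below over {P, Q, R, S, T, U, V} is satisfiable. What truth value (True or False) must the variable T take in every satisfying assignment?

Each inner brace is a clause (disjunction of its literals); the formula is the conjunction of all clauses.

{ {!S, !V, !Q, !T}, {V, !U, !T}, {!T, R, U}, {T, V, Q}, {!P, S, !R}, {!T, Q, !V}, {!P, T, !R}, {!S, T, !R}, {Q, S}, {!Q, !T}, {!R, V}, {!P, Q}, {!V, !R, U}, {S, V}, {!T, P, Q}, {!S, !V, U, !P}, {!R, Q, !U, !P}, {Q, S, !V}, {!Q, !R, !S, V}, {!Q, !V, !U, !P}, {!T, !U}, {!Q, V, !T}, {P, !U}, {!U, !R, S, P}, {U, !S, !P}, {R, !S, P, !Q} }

False

Suppose T = true.
(!Q) alone gives Q = false.
(!V) alone gives V = false.
(!U) alone gives U = false.
(R) alone gives R = true.
Now (!R) is unsatisfied and unit — conflict.
So every satisfying assignment has T = False.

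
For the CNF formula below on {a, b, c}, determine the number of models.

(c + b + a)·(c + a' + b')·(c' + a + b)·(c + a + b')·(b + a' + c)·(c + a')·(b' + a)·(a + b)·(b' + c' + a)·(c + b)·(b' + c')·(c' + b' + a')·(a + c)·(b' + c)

1

There are 2^3 = 8 truth assignments over (a, b, c).
Check each against the 14 clauses (columns in the order a, b, c):
  F F F  ✗ fails (c + b + a)
  F F T  ✗ fails (c' + a + b)
  F T F  ✗ fails (c + a + b')
  F T T  ✗ fails (b' + a)
  T F F  ✗ fails (b + a' + c)
  T F T  ✓ satisfies all
  T T F  ✗ fails (c + a' + b')
  T T T  ✗ fails (b' + c')
1 of the 8 rows is a model.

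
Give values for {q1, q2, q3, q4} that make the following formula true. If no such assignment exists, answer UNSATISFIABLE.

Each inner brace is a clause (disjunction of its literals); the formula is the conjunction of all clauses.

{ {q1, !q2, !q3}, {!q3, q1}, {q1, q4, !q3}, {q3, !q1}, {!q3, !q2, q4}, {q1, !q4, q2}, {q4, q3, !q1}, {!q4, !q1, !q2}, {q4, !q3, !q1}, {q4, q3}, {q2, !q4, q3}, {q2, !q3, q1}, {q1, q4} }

q1=false,  q2=true,  q3=false,  q4=true

Branch on q3: set q3 = false.
Unit clause (!q1) forces q1 = false.
Unit clause (q4) forces q4 = true.
Unit clause (q2) forces q2 = true.
This assignment satisfies each clause.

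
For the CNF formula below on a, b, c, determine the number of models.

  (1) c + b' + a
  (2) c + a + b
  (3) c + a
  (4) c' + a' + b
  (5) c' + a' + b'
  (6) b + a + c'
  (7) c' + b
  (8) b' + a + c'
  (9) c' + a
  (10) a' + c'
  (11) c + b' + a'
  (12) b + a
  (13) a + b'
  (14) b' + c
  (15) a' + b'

1

There are 2^3 = 8 truth assignments over (a, b, c).
Check each against the 15 clauses (columns in the order a, b, c):
  F F F  ✗ fails (c + a + b)
  F F T  ✗ fails (b + a + c')
  F T F  ✗ fails (c + b' + a)
  F T T  ✗ fails (b' + a + c')
  T F F  ✓ satisfies all
  T F T  ✗ fails (c' + a' + b)
  T T F  ✗ fails (c + b' + a')
  T T T  ✗ fails (c' + a' + b')
1 of the 8 rows is a model.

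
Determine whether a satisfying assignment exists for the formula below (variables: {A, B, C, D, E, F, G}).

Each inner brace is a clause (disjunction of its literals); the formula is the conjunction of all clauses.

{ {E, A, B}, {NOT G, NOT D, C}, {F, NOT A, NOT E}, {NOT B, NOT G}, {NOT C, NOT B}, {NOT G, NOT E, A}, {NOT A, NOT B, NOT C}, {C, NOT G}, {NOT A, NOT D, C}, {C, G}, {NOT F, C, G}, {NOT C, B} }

Suppose B = false.
From the singleton clause (NOT C), C = false.
From the singleton clause (NOT G), G = false.
Now (G) is unsatisfied and unit — conflict.
Backtrack on B: now try B = true.
From the singleton clause (NOT G), G = false.
From the singleton clause (NOT C), C = false.
Now (C) is unsatisfied and unit — conflict.
Either choice for B ends in contradiction.
No assignment satisfies every clause.

No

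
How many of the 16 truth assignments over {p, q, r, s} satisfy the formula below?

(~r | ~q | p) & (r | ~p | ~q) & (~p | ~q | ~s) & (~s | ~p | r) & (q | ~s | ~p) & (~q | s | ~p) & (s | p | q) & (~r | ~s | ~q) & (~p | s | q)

4

There are 2^4 = 16 truth assignments over (p, q, r, s).
Check each against the 9 clauses (columns in the order p, q, r, s):
  F F F F  ✗ fails (s | p | q)
  F F F T  ✓ satisfies all
  F F T F  ✗ fails (s | p | q)
  F F T T  ✓ satisfies all
  F T F F  ✓ satisfies all
  F T F T  ✓ satisfies all
  F T T F  ✗ fails (~r | ~q | p)
  F T T T  ✗ fails (~r | ~q | p)
  T F F F  ✗ fails (~p | s | q)
  T F F T  ✗ fails (~s | ~p | r)
  T F T F  ✗ fails (~p | s | q)
  T F T T  ✗ fails (q | ~s | ~p)
  T T F F  ✗ fails (r | ~p | ~q)
  T T F T  ✗ fails (r | ~p | ~q)
  T T T F  ✗ fails (~q | s | ~p)
  T T T T  ✗ fails (~p | ~q | ~s)
4 of the 16 rows are models.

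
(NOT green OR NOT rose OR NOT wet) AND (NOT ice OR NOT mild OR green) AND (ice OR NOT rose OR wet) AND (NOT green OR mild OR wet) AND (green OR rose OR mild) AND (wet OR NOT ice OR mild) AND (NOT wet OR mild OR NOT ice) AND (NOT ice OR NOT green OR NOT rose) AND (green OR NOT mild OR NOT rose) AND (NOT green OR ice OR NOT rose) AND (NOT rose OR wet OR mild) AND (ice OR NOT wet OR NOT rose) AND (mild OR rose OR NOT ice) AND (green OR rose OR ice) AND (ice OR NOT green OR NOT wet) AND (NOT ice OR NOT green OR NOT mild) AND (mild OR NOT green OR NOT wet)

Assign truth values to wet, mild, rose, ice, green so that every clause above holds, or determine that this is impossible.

Branch on green: set green = true.
Branch on rose: set rose = false.
Branch on mild: set mild = true.
The clause (NOT ice) is unit, so ice = false.
The clause (NOT wet) is unit, so wet = false.
All clauses are satisfied.

wet ↦ false; mild ↦ true; rose ↦ false; ice ↦ false; green ↦ true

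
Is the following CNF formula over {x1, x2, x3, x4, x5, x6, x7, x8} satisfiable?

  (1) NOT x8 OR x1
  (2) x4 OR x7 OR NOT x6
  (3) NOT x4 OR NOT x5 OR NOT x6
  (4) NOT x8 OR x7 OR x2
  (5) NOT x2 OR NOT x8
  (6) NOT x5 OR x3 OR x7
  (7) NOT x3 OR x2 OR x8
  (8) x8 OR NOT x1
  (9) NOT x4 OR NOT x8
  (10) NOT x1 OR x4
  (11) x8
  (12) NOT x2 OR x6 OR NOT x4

The clause (x8) is unit, so x8 = true.
The clause (x1) is unit, so x1 = true.
The clause (NOT x2) is unit, so x2 = false.
The clause (x7) is unit, so x7 = true.
The clause (NOT x4) is unit, so x4 = false.
But (x4) is also a unit clause — contradiction.
No assignment satisfies every clause.

Unsatisfiable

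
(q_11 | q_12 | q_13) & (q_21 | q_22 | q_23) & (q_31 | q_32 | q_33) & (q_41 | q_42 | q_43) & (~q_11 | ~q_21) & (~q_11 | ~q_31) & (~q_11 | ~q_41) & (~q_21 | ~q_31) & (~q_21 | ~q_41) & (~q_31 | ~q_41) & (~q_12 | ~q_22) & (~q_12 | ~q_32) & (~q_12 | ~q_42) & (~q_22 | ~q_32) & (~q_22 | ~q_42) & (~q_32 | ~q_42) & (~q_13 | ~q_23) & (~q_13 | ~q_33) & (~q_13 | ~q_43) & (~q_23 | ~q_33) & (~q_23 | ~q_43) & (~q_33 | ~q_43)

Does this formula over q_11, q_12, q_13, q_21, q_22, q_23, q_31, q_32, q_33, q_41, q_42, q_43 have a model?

Suppose q_11 = 0.
Suppose q_12 = 1.
Unit clause (~q_22) forces q_22 = 0.
Unit clause (~q_32) forces q_32 = 0.
Unit clause (~q_42) forces q_42 = 0.
Suppose q_21 = 1.
Unit clause (~q_31) forces q_31 = 0.
Unit clause (q_33) forces q_33 = 1.
Unit clause (~q_41) forces q_41 = 0.
Unit clause (q_43) forces q_43 = 1.
That conflicts with the unit clause (~q_43).
That branch fails; take q_21 = 0 instead.
Unit clause (q_23) forces q_23 = 1.
Unit clause (~q_13) forces q_13 = 0.
Unit clause (~q_33) forces q_33 = 0.
Unit clause (q_31) forces q_31 = 1.
Unit clause (~q_41) forces q_41 = 0.
Unit clause (q_43) forces q_43 = 1.
That conflicts with the unit clause (~q_43).
Either choice for q_21 ends in contradiction.
That branch fails; take q_12 = 0 instead.
Unit clause (q_13) forces q_13 = 1.
Unit clause (~q_23) forces q_23 = 0.
Unit clause (~q_33) forces q_33 = 0.
Unit clause (~q_43) forces q_43 = 0.
Suppose q_21 = 1.
Unit clause (~q_31) forces q_31 = 0.
Unit clause (q_32) forces q_32 = 1.
Unit clause (~q_41) forces q_41 = 0.
Unit clause (q_42) forces q_42 = 1.
That conflicts with the unit clause (~q_42).
That branch fails; take q_21 = 0 instead.
Unit clause (q_22) forces q_22 = 1.
Unit clause (~q_32) forces q_32 = 0.
Unit clause (q_31) forces q_31 = 1.
Unit clause (~q_41) forces q_41 = 0.
Unit clause (q_42) forces q_42 = 1.
That conflicts with the unit clause (~q_42).
Either choice for q_21 ends in contradiction.
Either choice for q_12 ends in contradiction.
That branch fails; take q_11 = 1 instead.
Unit clause (~q_21) forces q_21 = 0.
Unit clause (~q_31) forces q_31 = 0.
Unit clause (~q_41) forces q_41 = 0.
Suppose q_22 = 1.
Unit clause (~q_12) forces q_12 = 0.
Unit clause (~q_32) forces q_32 = 0.
Unit clause (q_33) forces q_33 = 1.
Unit clause (~q_42) forces q_42 = 0.
Unit clause (q_43) forces q_43 = 1.
That conflicts with the unit clause (~q_43).
That branch fails; take q_22 = 0 instead.
Unit clause (q_23) forces q_23 = 1.
Unit clause (~q_13) forces q_13 = 0.
Unit clause (~q_33) forces q_33 = 0.
Unit clause (q_32) forces q_32 = 1.
Unit clause (~q_12) forces q_12 = 0.
Unit clause (~q_42) forces q_42 = 0.
Unit clause (q_43) forces q_43 = 1.
That conflicts with the unit clause (~q_43).
Either choice for q_22 ends in contradiction.
Either choice for q_11 ends in contradiction.
No assignment satisfies every clause.

No, unsatisfiable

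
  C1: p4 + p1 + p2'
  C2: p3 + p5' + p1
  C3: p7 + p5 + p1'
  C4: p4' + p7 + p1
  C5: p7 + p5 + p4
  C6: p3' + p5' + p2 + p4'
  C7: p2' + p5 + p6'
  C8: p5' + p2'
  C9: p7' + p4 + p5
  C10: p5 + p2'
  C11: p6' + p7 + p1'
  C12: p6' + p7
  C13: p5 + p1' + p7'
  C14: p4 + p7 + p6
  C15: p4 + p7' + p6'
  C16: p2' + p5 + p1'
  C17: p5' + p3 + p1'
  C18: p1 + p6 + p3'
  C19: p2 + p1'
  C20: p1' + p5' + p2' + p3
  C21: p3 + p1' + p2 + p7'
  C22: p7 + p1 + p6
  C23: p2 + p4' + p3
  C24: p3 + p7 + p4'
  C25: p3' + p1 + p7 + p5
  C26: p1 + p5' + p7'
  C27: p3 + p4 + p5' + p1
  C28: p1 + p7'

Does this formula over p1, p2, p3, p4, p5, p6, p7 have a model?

Unsatisfiable

Case p5 = 0:
Unit clause (p2') forces p2 = 0.
Unit clause (p1') forces p1 = 0.
Unit clause (p7') forces p7 = 0.
Unit clause (p4') forces p4 = 0.
But (p4) is also a unit clause — contradiction.
Undo p5 and try p5 = 1.
Unit clause (p2') forces p2 = 0.
Unit clause (p1') forces p1 = 0.
Unit clause (p3) forces p3 = 1.
Unit clause (p4') forces p4 = 0.
Unit clause (p6) forces p6 = 1.
Unit clause (p7) forces p7 = 1.
But (p7') is also a unit clause — contradiction.
Both values of p5 lead to a conflict.
No assignment satisfies every clause.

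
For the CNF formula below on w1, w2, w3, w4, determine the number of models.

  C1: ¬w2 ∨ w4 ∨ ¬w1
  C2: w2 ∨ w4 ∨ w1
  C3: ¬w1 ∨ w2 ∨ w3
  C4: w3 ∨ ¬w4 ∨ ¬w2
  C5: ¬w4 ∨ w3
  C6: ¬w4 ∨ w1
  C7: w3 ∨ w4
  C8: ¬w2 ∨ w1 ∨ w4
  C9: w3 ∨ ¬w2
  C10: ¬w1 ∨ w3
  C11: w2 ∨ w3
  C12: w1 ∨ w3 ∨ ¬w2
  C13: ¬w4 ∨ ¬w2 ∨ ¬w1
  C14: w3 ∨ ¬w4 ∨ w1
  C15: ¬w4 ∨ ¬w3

1

There are 2^4 = 16 truth assignments over (w1, w2, w3, w4).
Split on w4. With w4 = True, the clauses containing w4 are satisfied and ¬w4 drops from the rest; 0 of the 2^3 = 8 assignments to the other variables satisfy what remains.
With w4 = False, by the same count on the reduced clause set, 1 assignment works.
Total: 0 + 1 = 1.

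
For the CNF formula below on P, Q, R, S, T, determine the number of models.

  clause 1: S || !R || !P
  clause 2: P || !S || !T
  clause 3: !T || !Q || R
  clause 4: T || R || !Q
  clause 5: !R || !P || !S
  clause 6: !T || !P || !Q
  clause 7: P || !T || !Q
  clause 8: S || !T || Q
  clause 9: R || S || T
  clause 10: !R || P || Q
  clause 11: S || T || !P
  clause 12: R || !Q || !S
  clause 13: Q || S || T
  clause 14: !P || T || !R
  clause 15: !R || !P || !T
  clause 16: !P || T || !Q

There are 2^5 = 32 truth assignments over (P, Q, R, S, T).
Split on R. With R = true, the clauses containing R are satisfied and !R drops from the rest; 2 of the 2^4 = 16 assignments to the other variables satisfy what remains.
With R = false, by the same count on the reduced clause set, 3 assignments work.
(One model: P=F, Q=F, R=F, S=T, T=F.)
Total: 2 + 3 = 5.

5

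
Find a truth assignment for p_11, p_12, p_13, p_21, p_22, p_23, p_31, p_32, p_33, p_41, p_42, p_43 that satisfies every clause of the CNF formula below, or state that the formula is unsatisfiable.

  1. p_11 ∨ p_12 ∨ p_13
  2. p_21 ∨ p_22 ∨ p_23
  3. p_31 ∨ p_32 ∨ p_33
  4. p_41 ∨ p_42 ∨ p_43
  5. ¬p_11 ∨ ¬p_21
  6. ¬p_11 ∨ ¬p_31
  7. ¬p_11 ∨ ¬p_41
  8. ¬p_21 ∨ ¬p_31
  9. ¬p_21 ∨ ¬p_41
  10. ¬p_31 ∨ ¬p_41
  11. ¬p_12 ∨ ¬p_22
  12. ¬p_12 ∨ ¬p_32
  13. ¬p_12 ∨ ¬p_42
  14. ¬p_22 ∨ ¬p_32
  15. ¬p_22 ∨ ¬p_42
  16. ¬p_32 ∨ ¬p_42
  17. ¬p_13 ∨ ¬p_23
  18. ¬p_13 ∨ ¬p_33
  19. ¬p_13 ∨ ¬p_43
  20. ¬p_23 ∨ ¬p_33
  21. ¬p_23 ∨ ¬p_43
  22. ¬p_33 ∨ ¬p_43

Try p_11 = False.
Try p_12 = True.
Unit clause (¬p_22) forces p_22 = False.
Unit clause (¬p_32) forces p_32 = False.
Unit clause (¬p_42) forces p_42 = False.
Try p_21 = True.
Unit clause (¬p_31) forces p_31 = False.
Unit clause (p_33) forces p_33 = True.
Unit clause (¬p_41) forces p_41 = False.
Unit clause (p_43) forces p_43 = True.
Now (¬p_43) is unsatisfied and unit — conflict.
That branch fails; take p_21 = False instead.
Unit clause (p_23) forces p_23 = True.
Unit clause (¬p_13) forces p_13 = False.
Unit clause (¬p_33) forces p_33 = False.
Unit clause (p_31) forces p_31 = True.
Unit clause (¬p_41) forces p_41 = False.
Unit clause (p_43) forces p_43 = True.
Now (¬p_43) is unsatisfied and unit — conflict.
Either choice for p_21 ends in contradiction.
That branch fails; take p_12 = False instead.
Unit clause (p_13) forces p_13 = True.
Unit clause (¬p_23) forces p_23 = False.
Unit clause (¬p_33) forces p_33 = False.
Unit clause (¬p_43) forces p_43 = False.
Try p_21 = True.
Unit clause (¬p_31) forces p_31 = False.
Unit clause (p_32) forces p_32 = True.
Unit clause (¬p_41) forces p_41 = False.
Unit clause (p_42) forces p_42 = True.
Now (¬p_42) is unsatisfied and unit — conflict.
That branch fails; take p_21 = False instead.
Unit clause (p_22) forces p_22 = True.
Unit clause (¬p_32) forces p_32 = False.
Unit clause (p_31) forces p_31 = True.
Unit clause (¬p_41) forces p_41 = False.
Unit clause (p_42) forces p_42 = True.
Now (¬p_42) is unsatisfied and unit — conflict.
Either choice for p_21 ends in contradiction.
Either choice for p_12 ends in contradiction.
That branch fails; take p_11 = True instead.
Unit clause (¬p_21) forces p_21 = False.
Unit clause (¬p_31) forces p_31 = False.
Unit clause (¬p_41) forces p_41 = False.
Try p_22 = True.
Unit clause (¬p_12) forces p_12 = False.
Unit clause (¬p_32) forces p_32 = False.
Unit clause (p_33) forces p_33 = True.
Unit clause (¬p_42) forces p_42 = False.
Unit clause (p_43) forces p_43 = True.
Now (¬p_43) is unsatisfied and unit — conflict.
That branch fails; take p_22 = False instead.
Unit clause (p_23) forces p_23 = True.
Unit clause (¬p_13) forces p_13 = False.
Unit clause (¬p_33) forces p_33 = False.
Unit clause (p_32) forces p_32 = True.
Unit clause (¬p_12) forces p_12 = False.
Unit clause (¬p_42) forces p_42 = False.
Unit clause (p_43) forces p_43 = True.
Now (¬p_43) is unsatisfied and unit — conflict.
Either choice for p_22 ends in contradiction.
Either choice for p_11 ends in contradiction.

UNSATISFIABLE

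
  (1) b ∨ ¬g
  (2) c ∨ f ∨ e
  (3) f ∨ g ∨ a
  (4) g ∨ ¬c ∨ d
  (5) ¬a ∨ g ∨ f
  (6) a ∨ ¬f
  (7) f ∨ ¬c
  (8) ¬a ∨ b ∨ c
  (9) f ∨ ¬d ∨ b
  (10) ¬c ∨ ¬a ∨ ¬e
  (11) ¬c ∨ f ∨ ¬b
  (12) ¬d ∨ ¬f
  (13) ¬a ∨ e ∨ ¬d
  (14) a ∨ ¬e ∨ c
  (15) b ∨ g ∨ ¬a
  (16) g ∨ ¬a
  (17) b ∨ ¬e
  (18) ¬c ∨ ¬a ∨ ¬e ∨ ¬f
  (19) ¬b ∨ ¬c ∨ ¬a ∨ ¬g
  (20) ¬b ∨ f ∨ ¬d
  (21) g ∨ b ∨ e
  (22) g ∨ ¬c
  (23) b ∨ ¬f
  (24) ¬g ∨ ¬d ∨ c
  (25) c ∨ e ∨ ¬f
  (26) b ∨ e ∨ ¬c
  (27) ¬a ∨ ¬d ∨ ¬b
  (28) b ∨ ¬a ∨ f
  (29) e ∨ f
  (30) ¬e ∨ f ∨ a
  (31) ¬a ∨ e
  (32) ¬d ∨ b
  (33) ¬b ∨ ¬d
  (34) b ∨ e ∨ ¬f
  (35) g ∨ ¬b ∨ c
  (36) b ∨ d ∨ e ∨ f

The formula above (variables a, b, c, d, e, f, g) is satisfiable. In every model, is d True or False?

False

Suppose d = True.
(¬f) alone gives f = False.
(¬c) alone gives c = False.
(e) alone gives e = True.
(b) alone gives b = True.
That conflicts with the unit clause (¬b).
So every satisfying assignment has d = False.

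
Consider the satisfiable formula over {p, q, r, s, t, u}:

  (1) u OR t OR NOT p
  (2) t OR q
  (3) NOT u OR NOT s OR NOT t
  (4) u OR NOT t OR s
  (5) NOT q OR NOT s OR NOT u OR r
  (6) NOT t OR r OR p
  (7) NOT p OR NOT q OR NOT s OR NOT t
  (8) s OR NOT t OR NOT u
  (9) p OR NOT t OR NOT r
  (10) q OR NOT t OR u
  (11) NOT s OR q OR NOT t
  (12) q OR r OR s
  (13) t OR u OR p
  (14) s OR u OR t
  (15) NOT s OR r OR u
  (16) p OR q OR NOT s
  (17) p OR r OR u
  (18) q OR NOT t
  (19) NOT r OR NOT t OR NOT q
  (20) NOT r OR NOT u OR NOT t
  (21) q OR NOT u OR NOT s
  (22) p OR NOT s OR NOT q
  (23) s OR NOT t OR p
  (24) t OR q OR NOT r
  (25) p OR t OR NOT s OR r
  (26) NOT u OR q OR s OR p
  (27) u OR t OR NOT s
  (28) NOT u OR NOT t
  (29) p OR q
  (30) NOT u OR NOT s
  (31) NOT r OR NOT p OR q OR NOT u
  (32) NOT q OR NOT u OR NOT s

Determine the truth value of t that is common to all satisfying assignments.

Suppose t = true.
Unit clause (q) forces q = true.
Unit clause (NOT r) forces r = false.
Unit clause (p) forces p = true.
Unit clause (NOT s) forces s = false.
Unit clause (u) forces u = true.
But (NOT u) is also a unit clause — contradiction.
So every satisfying assignment has t = False.

False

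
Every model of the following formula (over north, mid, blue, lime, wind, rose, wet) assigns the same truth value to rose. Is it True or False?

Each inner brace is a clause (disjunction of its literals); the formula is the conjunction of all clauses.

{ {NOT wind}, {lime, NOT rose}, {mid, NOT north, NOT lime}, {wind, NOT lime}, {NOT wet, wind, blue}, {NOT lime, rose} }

False

Suppose rose = true.
Unit clause (NOT wind) forces wind = false.
Unit clause (lime) forces lime = true.
That conflicts with the unit clause (NOT lime).
So every satisfying assignment has rose = False.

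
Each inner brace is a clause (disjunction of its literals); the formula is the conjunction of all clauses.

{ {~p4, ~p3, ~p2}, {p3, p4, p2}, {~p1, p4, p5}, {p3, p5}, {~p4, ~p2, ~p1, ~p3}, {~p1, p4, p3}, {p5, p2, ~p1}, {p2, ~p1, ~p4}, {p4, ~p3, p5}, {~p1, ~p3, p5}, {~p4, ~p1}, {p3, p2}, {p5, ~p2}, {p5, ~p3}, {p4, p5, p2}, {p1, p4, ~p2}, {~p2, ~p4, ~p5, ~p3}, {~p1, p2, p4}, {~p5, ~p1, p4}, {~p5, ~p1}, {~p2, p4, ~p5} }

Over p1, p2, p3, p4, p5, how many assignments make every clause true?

3

There are 2^5 = 32 truth assignments over (p1, p2, p3, p4, p5).
Split on p4. With p4 = 1, the clauses containing p4 are satisfied and ~p4 drops from the rest; 2 of the 2^4 = 16 assignments to the other variables satisfy what remains.
With p4 = 0, by the same count on the reduced clause set, 1 assignment works.
Total: 2 + 1 = 3.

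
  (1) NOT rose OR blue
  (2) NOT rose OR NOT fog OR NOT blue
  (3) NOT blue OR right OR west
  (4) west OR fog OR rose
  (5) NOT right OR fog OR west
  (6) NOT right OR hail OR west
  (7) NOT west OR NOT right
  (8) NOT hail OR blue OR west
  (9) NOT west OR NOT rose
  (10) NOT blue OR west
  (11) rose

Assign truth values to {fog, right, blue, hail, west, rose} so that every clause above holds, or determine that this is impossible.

UNSATISFIABLE

Unit clause (rose) forces rose = true.
Unit clause (blue) forces blue = true.
Unit clause (NOT fog) forces fog = false.
Unit clause (NOT west) forces west = false.
But (west) is also a unit clause — contradiction.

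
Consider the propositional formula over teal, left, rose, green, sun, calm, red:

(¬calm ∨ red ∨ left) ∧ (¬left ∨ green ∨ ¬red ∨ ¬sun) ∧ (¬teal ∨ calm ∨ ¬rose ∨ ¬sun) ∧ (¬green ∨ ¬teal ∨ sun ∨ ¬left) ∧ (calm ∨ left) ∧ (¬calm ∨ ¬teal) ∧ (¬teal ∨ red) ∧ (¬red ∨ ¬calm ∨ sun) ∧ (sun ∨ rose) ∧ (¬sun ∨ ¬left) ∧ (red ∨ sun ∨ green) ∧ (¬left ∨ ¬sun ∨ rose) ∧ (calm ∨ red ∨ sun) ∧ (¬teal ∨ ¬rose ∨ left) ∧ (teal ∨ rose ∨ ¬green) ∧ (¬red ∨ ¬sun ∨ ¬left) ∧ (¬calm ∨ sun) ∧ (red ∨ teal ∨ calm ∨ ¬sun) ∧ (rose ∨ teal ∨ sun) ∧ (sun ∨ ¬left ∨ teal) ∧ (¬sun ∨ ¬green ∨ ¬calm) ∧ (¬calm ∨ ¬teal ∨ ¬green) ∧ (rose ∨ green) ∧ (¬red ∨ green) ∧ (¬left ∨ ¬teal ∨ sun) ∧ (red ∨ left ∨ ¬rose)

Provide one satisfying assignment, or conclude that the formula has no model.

Branch on calm: set calm = True.
The clause (¬teal) is unit, so teal = False.
The clause (sun) is unit, so sun = True.
The clause (¬left) is unit, so left = False.
The clause (red) is unit, so red = True.
The clause (¬green) is unit, so green = False.
But (green) is also a unit clause — contradiction.
That branch fails; take calm = False instead.
The clause (left) is unit, so left = True.
The clause (¬sun) is unit, so sun = False.
The clause (rose) is unit, so rose = True.
The clause (red) is unit, so red = True.
The clause (teal) is unit, so teal = True.
But (¬teal) is also a unit clause — contradiction.
Either choice for calm ends in contradiction.

UNSATISFIABLE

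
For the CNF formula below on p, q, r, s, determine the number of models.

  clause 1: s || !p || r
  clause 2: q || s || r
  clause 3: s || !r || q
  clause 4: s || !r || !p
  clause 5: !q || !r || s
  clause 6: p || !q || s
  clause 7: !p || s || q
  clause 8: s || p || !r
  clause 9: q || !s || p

6

There are 2^4 = 16 truth assignments over (p, q, r, s).
Check each against the 9 clauses (columns in the order p, q, r, s):
  F F F F  ✗ fails (q || s || r)
  F F F T  ✗ fails (q || !s || p)
  F F T F  ✗ fails (s || !r || q)
  F F T T  ✗ fails (q || !s || p)
  F T F F  ✗ fails (p || !q || s)
  F T F T  ✓ satisfies all
  F T T F  ✗ fails (!q || !r || s)
  F T T T  ✓ satisfies all
  T F F F  ✗ fails (s || !p || r)
  T F F T  ✓ satisfies all
  T F T F  ✗ fails (s || !r || q)
  T F T T  ✓ satisfies all
  T T F F  ✗ fails (s || !p || r)
  T T F T  ✓ satisfies all
  T T T F  ✗ fails (s || !r || !p)
  T T T T  ✓ satisfies all
6 of the 16 rows are models.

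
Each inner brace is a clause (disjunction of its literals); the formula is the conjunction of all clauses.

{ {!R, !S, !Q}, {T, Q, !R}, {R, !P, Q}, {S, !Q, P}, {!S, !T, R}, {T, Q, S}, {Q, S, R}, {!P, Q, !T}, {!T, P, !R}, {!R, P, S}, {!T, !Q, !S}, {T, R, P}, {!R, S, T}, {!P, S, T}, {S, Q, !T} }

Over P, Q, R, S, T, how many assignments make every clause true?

There are 2^5 = 32 truth assignments over (P, Q, R, S, T).
Split on S. With S = true, the clauses containing S are satisfied and !S drops from the rest; 1 of the 2^4 = 16 assignments to the other variables satisfy what remains.
With S = false, by the same count on the reduced clause set, 2 assignments work.
Total: 1 + 2 = 3.

3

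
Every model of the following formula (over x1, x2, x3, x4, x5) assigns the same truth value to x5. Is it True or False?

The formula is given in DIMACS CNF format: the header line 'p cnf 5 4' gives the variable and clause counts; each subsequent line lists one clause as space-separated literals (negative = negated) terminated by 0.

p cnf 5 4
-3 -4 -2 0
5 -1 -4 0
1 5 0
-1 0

Suppose x5 = False.
From the singleton clause (x1), x1 = True.
That conflicts with the unit clause (¬x1).
So every satisfying assignment has x5 = True.

True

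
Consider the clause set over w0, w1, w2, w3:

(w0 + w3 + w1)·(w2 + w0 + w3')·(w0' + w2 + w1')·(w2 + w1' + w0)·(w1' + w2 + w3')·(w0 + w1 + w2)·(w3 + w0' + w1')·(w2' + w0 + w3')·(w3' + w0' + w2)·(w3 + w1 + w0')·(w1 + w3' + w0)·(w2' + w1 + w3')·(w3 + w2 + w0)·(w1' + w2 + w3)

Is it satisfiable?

Suppose w0 = 1.
Suppose w2 = 1.
Suppose w3 = 1.
Unit clause (w1) forces w1 = 1.
All clauses are satisfied.
A satisfying assignment: w0: 1; w1: 1; w2: 1; w3: 1.

Satisfiable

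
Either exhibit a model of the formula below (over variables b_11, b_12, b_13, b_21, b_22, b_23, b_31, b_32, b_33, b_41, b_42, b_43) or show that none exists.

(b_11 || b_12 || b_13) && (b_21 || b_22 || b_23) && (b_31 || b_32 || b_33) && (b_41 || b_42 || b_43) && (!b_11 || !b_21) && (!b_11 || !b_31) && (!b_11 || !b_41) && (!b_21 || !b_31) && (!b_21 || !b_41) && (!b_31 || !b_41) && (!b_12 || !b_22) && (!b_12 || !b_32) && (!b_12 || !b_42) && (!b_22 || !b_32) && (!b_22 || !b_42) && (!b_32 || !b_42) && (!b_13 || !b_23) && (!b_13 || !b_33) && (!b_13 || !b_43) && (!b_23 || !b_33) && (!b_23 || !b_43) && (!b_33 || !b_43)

Case b_11 = false:
Case b_12 = true:
(!b_22) alone gives b_22 = false.
(!b_32) alone gives b_32 = false.
(!b_42) alone gives b_42 = false.
Case b_21 = true:
(!b_31) alone gives b_31 = false.
(b_33) alone gives b_33 = true.
(!b_41) alone gives b_41 = false.
(b_43) alone gives b_43 = true.
That conflicts with the unit clause (!b_43).
Undo b_21 and try b_21 = false.
(b_23) alone gives b_23 = true.
(!b_13) alone gives b_13 = false.
(!b_33) alone gives b_33 = false.
(b_31) alone gives b_31 = true.
(!b_41) alone gives b_41 = false.
(b_43) alone gives b_43 = true.
That conflicts with the unit clause (!b_43).
Either choice for b_21 ends in contradiction.
Undo b_12 and try b_12 = false.
(b_13) alone gives b_13 = true.
(!b_23) alone gives b_23 = false.
(!b_33) alone gives b_33 = false.
(!b_43) alone gives b_43 = false.
Case b_21 = true:
(!b_31) alone gives b_31 = false.
(b_32) alone gives b_32 = true.
(!b_41) alone gives b_41 = false.
(b_42) alone gives b_42 = true.
That conflicts with the unit clause (!b_42).
Undo b_21 and try b_21 = false.
(b_22) alone gives b_22 = true.
(!b_32) alone gives b_32 = false.
(b_31) alone gives b_31 = true.
(!b_41) alone gives b_41 = false.
(b_42) alone gives b_42 = true.
That conflicts with the unit clause (!b_42).
Either choice for b_21 ends in contradiction.
Either choice for b_12 ends in contradiction.
Undo b_11 and try b_11 = true.
(!b_21) alone gives b_21 = false.
(!b_31) alone gives b_31 = false.
(!b_41) alone gives b_41 = false.
Case b_22 = true:
(!b_12) alone gives b_12 = false.
(!b_32) alone gives b_32 = false.
(b_33) alone gives b_33 = true.
(!b_42) alone gives b_42 = false.
(b_43) alone gives b_43 = true.
That conflicts with the unit clause (!b_43).
Undo b_22 and try b_22 = false.
(b_23) alone gives b_23 = true.
(!b_13) alone gives b_13 = false.
(!b_33) alone gives b_33 = false.
(b_32) alone gives b_32 = true.
(!b_12) alone gives b_12 = false.
(!b_42) alone gives b_42 = false.
(b_43) alone gives b_43 = true.
That conflicts with the unit clause (!b_43).
Either choice for b_22 ends in contradiction.
Either choice for b_11 ends in contradiction.

UNSATISFIABLE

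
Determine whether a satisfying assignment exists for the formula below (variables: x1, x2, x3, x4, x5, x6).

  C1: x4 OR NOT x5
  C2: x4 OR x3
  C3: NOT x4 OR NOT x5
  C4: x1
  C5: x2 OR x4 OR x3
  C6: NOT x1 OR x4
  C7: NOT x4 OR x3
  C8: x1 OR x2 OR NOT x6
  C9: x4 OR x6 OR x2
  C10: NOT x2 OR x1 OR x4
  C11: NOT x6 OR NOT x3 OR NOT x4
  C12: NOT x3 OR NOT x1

Unsatisfiable

From the singleton clause (x1), x1 = true.
From the singleton clause (x4), x4 = true.
From the singleton clause (NOT x5), x5 = false.
From the singleton clause (x3), x3 = true.
That conflicts with the unit clause (NOT x3).
No assignment satisfies every clause.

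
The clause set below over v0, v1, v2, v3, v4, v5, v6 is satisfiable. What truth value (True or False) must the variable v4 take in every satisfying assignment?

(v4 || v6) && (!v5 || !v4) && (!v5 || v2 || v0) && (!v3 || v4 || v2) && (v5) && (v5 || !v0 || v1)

Suppose v4 = true.
Unit clause (!v5) forces v5 = false.
That conflicts with the unit clause (v5).
So every satisfying assignment has v4 = False.

False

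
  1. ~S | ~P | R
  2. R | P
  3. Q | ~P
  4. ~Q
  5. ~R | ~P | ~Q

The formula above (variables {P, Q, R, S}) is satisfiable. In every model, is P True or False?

False

Suppose P = 1.
Unit clause (Q) forces Q = 1.
Now (~Q) is unsatisfied and unit — conflict.
So every satisfying assignment has P = False.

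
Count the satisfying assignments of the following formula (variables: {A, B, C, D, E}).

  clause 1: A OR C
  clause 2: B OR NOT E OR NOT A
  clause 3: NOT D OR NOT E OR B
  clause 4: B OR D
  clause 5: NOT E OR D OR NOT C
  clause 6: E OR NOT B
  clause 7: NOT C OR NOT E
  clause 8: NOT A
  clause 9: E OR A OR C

1

There are 2^5 = 32 truth assignments over (A, B, C, D, E).
Split on C. With C = true, the clauses containing C are satisfied and NOT C drops from the rest; 1 of the 2^4 = 16 assignments to the other variables satisfy what remains.
With C = false, by the same count on the reduced clause set, 0 assignments work.
Total: 1 + 0 = 1.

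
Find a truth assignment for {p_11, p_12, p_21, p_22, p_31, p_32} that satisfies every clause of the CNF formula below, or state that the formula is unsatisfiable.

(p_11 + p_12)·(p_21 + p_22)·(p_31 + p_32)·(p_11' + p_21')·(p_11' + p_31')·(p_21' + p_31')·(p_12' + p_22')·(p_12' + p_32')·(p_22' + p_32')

UNSATISFIABLE

Branch on p_11: set p_11 = 1.
(p_21') alone gives p_21 = 0.
(p_22) alone gives p_22 = 1.
(p_31') alone gives p_31 = 0.
(p_32) alone gives p_32 = 1.
But (p_32') is also a unit clause — contradiction.
Backtrack on p_11: now try p_11 = 0.
(p_12) alone gives p_12 = 1.
(p_22') alone gives p_22 = 0.
(p_21) alone gives p_21 = 1.
(p_31') alone gives p_31 = 0.
(p_32) alone gives p_32 = 1.
But (p_32') is also a unit clause — contradiction.
Either choice for p_11 ends in contradiction.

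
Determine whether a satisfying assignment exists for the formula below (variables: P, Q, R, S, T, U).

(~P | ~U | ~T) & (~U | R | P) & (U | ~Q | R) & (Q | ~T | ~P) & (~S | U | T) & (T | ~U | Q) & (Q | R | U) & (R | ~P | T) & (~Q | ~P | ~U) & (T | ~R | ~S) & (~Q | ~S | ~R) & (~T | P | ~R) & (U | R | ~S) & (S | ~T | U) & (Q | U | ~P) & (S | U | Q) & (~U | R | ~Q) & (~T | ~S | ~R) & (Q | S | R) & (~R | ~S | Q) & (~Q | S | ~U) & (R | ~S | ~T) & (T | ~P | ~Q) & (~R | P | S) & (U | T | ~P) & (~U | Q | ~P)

Branch on P: set P = 0.
Branch on U: set U = 0.
Branch on Q: set Q = 0.
The clause (R) is unit, so R = 1.
The clause (~T) is unit, so T = 0.
The clause (~S) is unit, so S = 0.
But (S) is also a unit clause — contradiction.
That branch fails; take Q = 1 instead.
The clause (R) is unit, so R = 1.
The clause (~S) is unit, so S = 0.
But (S) is also a unit clause — contradiction.
Either choice for Q ends in contradiction.
That branch fails; take U = 1 instead.
The clause (R) is unit, so R = 1.
The clause (~T) is unit, so T = 0.
The clause (Q) is unit, so Q = 1.
The clause (~S) is unit, so S = 0.
But (S) is also a unit clause — contradiction.
Either choice for U ends in contradiction.
That branch fails; take P = 1 instead.
Branch on U: set U = 0.
The clause (Q) is unit, so Q = 1.
The clause (R) is unit, so R = 1.
The clause (~S) is unit, so S = 0.
The clause (~T) is unit, so T = 0.
But (T) is also a unit clause — contradiction.
That branch fails; take U = 1 instead.
The clause (~T) is unit, so T = 0.
The clause (Q) is unit, so Q = 1.
But (~Q) is also a unit clause — contradiction.
Either choice for U ends in contradiction.
Either choice for P ends in contradiction.
No assignment satisfies every clause.

No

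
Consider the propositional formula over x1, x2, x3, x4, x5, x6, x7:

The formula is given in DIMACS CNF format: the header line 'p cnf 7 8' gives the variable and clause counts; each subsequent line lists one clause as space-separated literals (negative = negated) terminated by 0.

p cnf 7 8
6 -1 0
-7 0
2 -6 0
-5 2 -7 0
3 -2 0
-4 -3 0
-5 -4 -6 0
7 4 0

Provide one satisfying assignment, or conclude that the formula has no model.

x1 ↦ False; x2 ↦ False; x3 ↦ False; x4 ↦ True; x5 ↦ True; x6 ↦ False; x7 ↦ False

The clause (¬x7) is unit, so x7 = False.
The clause (x4) is unit, so x4 = True.
The clause (¬x3) is unit, so x3 = False.
The clause (¬x2) is unit, so x2 = False.
The clause (¬x6) is unit, so x6 = False.
The clause (¬x1) is unit, so x1 = False.
All clauses hold; x5 can take either value.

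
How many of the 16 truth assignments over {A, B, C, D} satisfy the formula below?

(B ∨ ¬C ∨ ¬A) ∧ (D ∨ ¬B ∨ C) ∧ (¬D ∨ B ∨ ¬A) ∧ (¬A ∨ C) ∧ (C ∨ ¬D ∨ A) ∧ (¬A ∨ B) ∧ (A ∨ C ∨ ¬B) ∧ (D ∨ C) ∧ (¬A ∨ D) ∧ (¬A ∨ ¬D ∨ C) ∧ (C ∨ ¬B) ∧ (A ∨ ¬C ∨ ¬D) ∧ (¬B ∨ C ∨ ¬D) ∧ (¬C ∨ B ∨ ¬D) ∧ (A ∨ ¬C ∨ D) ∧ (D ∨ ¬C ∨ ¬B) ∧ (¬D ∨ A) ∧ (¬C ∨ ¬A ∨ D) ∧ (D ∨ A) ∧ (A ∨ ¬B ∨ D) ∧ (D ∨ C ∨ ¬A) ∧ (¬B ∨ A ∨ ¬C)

There are 2^4 = 16 truth assignments over (A, B, C, D).
Check each against the 22 clauses (columns in the order A, B, C, D):
  F F F F  ✗ fails (D ∨ C)
  F F F T  ✗ fails (C ∨ ¬D ∨ A)
  F F T F  ✗ fails (A ∨ ¬C ∨ D)
  F F T T  ✗ fails (A ∨ ¬C ∨ ¬D)
  F T F F  ✗ fails (D ∨ ¬B ∨ C)
  F T F T  ✗ fails (C ∨ ¬D ∨ A)
  F T T F  ✗ fails (A ∨ ¬C ∨ D)
  F T T T  ✗ fails (A ∨ ¬C ∨ ¬D)
  T F F F  ✗ fails (¬A ∨ C)
  T F F T  ✗ fails (¬D ∨ B ∨ ¬A)
  T F T F  ✗ fails (B ∨ ¬C ∨ ¬A)
  T F T T  ✗ fails (B ∨ ¬C ∨ ¬A)
  T T F F  ✗ fails (D ∨ ¬B ∨ C)
  T T F T  ✗ fails (¬A ∨ C)
  T T T F  ✗ fails (¬A ∨ D)
  T T T T  ✓ satisfies all
1 of the 16 rows is a model.

1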